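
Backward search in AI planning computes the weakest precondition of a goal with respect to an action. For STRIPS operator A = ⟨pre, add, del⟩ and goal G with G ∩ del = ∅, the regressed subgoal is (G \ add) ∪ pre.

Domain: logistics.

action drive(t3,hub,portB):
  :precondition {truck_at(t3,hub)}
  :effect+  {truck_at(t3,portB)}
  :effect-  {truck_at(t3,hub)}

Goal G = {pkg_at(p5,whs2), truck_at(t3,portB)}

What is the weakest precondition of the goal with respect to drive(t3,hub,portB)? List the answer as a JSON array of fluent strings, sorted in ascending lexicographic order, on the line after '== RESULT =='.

Regress:
  G ∩ del = {}  (empty — regression defined)
  G \ add = {pkg_at(p5,whs2), truck_at(t3,portB)} \ {truck_at(t3,portB)} = {pkg_at(p5,whs2)}
  ∪ pre   = {pkg_at(p5,whs2)} ∪ {truck_at(t3,hub)}
          = {pkg_at(p5,whs2), truck_at(t3,hub)}

== RESULT ==
["pkg_at(p5,whs2)", "truck_at(t3,hub)"]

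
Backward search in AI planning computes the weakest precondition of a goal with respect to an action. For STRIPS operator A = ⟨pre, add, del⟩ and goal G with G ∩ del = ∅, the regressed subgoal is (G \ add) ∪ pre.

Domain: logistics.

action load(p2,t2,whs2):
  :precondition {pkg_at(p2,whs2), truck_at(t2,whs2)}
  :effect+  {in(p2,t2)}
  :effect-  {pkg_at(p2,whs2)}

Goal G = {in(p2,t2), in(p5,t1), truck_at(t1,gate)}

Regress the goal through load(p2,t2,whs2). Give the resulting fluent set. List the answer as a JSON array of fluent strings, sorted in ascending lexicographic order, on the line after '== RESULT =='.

Compute (G \ add) ∪ pre:
  G ∩ del = {}  (empty — regression defined)
  G \ add = {in(p2,t2), in(p5,t1), truck_at(t1,gate)} \ {in(p2,t2)} = {in(p5,t1), truck_at(t1,gate)}
  ∪ pre   = {in(p5,t1), truck_at(t1,gate)} ∪ {pkg_at(p2,whs2), truck_at(t2,whs2)}
          = {in(p5,t1), pkg_at(p2,whs2), truck_at(t1,gate), truck_at(t2,whs2)}

== RESULT ==
["in(p5,t1)", "pkg_at(p2,whs2)", "truck_at(t1,gate)", "truck_at(t2,whs2)"]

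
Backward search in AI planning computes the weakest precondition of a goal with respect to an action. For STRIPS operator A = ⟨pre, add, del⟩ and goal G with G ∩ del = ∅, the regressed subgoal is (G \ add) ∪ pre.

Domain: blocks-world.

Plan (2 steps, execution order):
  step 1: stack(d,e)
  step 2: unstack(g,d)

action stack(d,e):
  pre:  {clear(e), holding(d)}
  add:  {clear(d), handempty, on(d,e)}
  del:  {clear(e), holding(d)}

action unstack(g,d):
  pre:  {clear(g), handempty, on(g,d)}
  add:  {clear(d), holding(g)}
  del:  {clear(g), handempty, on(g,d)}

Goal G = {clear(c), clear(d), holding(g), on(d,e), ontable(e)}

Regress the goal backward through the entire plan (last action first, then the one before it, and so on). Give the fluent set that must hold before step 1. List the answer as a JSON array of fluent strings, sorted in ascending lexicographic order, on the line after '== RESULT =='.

Work backward from the goal:
  through step 2 (unstack(g,d)): drop {clear(d), holding(g)}, keep {clear(c), on(d,e), ontable(e)}, require {clear(g), handempty, on(g,d)}
    → {clear(c), clear(g), handempty, on(d,e), on(g,d), ontable(e)}
  through step 1 (stack(d,e)): drop {handempty, on(d,e)}, keep {clear(c), clear(g), on(g,d), ontable(e)}, require {clear(e), holding(d)}
    → {clear(c), clear(e), clear(g), holding(d), on(g,d), ontable(e)}

== RESULT ==
["clear(c)", "clear(e)", "clear(g)", "holding(d)", "on(g,d)", "ontable(e)"]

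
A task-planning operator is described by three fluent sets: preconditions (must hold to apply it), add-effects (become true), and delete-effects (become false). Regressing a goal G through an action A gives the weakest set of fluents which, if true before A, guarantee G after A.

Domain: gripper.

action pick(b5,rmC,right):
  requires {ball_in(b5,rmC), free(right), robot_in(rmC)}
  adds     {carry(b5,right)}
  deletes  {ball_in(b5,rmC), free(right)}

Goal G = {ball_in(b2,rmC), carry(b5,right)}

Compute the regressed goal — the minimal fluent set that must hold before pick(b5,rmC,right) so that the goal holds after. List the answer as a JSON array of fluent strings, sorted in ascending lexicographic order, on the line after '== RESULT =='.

Regress:
  G ∩ del = {}  (empty — regression defined)
  G \ add = {ball_in(b2,rmC), carry(b5,right)} \ {carry(b5,right)} = {ball_in(b2,rmC)}
  ∪ pre   = {ball_in(b2,rmC)} ∪ {ball_in(b5,rmC), free(right), robot_in(rmC)}
          = {ball_in(b2,rmC), ball_in(b5,rmC), free(right), robot_in(rmC)}

== RESULT ==
["ball_in(b2,rmC)", "ball_in(b5,rmC)", "free(right)", "robot_in(rmC)"]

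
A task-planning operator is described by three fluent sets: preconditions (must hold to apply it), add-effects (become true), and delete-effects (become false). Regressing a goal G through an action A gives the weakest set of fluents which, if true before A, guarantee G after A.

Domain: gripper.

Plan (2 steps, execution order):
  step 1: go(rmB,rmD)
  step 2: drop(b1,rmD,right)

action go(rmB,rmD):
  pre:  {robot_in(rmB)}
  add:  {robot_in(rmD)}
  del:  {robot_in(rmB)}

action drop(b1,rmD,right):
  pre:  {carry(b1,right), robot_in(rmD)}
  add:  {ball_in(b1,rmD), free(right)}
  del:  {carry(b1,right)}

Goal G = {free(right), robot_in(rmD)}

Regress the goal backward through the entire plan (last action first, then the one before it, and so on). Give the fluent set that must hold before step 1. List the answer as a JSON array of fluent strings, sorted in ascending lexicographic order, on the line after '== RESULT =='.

Work backward from the goal:
  through step 2 (drop(b1,rmD,right)): drop {free(right)}, keep {robot_in(rmD)}, require {carry(b1,right), robot_in(rmD)}
    → {carry(b1,right), robot_in(rmD)}
  through step 1 (go(rmB,rmD)): drop {robot_in(rmD)}, keep {carry(b1,right)}, require {robot_in(rmB)}
    → {carry(b1,right), robot_in(rmB)}

== RESULT ==
["carry(b1,right)", "robot_in(rmB)"]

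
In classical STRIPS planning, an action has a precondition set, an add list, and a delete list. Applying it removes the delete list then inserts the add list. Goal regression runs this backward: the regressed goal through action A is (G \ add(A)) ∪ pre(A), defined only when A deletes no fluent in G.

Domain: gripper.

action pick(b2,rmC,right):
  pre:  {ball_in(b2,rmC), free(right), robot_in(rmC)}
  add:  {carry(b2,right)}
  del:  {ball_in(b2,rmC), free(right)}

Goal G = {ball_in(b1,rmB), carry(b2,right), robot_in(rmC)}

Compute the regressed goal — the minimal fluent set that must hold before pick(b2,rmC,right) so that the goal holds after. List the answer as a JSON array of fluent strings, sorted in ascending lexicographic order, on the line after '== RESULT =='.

Compute (G \ add) ∪ pre:
  G ∩ del = {}  (empty — regression defined)
  G \ add = {ball_in(b1,rmB), carry(b2,right), robot_in(rmC)} \ {carry(b2,right)} = {ball_in(b1,rmB), robot_in(rmC)}
  ∪ pre   = {ball_in(b1,rmB), robot_in(rmC)} ∪ {ball_in(b2,rmC), free(right), robot_in(rmC)}
          = {ball_in(b1,rmB), ball_in(b2,rmC), free(right), robot_in(rmC)}

== RESULT ==
["ball_in(b1,rmB)", "ball_in(b2,rmC)", "free(right)", "robot_in(rmC)"]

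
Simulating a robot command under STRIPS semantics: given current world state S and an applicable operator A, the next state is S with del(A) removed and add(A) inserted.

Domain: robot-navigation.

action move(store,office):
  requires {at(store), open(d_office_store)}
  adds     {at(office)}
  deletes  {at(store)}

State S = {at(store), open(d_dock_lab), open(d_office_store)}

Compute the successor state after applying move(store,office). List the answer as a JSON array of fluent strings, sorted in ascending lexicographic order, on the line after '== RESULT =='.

Compute (S \ del) ∪ add:
  pre ⊆ S: {at(store), open(d_office_store)} ⊆ S  — applicable
  S \ del = {open(d_dock_lab), open(d_office_store)}
  ∪ add   = {at(office), open(d_dock_lab), open(d_office_store)}

== RESULT ==
["at(office)", "open(d_dock_lab)", "open(d_office_store)"]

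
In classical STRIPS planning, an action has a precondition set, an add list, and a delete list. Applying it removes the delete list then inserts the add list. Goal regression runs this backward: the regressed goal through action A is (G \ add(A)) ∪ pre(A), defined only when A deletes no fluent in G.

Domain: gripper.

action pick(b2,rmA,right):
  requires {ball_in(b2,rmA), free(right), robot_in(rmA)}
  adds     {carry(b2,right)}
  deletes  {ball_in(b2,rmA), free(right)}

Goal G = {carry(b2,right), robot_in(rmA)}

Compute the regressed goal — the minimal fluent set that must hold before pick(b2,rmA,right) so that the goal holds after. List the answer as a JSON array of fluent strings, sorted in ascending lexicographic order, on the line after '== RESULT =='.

Compute (G \ add) ∪ pre:
  G ∩ del = {}  (empty — regression defined)
  G \ add = {carry(b2,right), robot_in(rmA)} \ {carry(b2,right)} = {robot_in(rmA)}
  ∪ pre   = {robot_in(rmA)} ∪ {ball_in(b2,rmA), free(right), robot_in(rmA)}
          = {ball_in(b2,rmA), free(right), robot_in(rmA)}

== RESULT ==
["ball_in(b2,rmA)", "free(right)", "robot_in(rmA)"]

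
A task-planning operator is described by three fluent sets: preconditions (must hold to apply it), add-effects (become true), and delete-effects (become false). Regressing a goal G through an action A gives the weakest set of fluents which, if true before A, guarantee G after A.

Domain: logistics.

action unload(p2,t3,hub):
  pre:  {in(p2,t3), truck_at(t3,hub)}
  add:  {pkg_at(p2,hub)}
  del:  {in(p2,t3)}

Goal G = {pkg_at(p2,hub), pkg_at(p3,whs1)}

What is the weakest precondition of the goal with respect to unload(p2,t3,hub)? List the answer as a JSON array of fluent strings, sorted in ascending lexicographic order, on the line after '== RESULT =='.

Compute (G \ add) ∪ pre:
  G ∩ del = {}  (empty — regression defined)
  G \ add = {pkg_at(p2,hub), pkg_at(p3,whs1)} \ {pkg_at(p2,hub)} = {pkg_at(p3,whs1)}
  ∪ pre   = {pkg_at(p3,whs1)} ∪ {in(p2,t3), truck_at(t3,hub)}
          = {in(p2,t3), pkg_at(p3,whs1), truck_at(t3,hub)}

== RESULT ==
["in(p2,t3)", "pkg_at(p3,whs1)", "truck_at(t3,hub)"]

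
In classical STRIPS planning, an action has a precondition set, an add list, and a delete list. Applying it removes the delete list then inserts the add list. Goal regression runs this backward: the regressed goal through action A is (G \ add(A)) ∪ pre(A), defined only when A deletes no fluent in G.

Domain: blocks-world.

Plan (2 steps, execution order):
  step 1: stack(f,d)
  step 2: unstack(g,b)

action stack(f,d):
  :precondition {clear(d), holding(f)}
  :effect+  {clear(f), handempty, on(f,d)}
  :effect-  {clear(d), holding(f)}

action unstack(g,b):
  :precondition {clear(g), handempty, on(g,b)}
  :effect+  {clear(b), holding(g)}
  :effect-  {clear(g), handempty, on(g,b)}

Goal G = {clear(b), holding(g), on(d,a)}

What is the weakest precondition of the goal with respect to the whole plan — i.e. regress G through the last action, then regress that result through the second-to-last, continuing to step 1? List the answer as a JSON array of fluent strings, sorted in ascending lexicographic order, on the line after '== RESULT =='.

Regress step by step:
  through step 2 (unstack(g,b)): drop {clear(b), holding(g)}, keep {on(d,a)}, require {clear(g), handempty, on(g,b)}
    → {clear(g), handempty, on(d,a), on(g,b)}
  through step 1 (stack(f,d)): drop {handempty}, keep {clear(g), on(d,a), on(g,b)}, require {clear(d), holding(f)}
    → {clear(d), clear(g), holding(f), on(d,a), on(g,b)}

== RESULT ==
["clear(d)", "clear(g)", "holding(f)", "on(d,a)", "on(g,b)"]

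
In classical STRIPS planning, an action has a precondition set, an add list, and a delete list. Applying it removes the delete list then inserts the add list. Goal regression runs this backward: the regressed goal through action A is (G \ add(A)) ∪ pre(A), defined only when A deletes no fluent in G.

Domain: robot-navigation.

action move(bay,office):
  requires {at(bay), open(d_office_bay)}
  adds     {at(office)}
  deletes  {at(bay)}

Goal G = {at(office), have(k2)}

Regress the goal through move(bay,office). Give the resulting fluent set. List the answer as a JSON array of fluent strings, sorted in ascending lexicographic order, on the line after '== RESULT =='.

Regress:
  G ∩ del = {}  (empty — regression defined)
  G \ add = {at(office), have(k2)} \ {at(office)} = {have(k2)}
  ∪ pre   = {have(k2)} ∪ {at(bay), open(d_office_bay)}
          = {at(bay), have(k2), open(d_office_bay)}

== RESULT ==
["at(bay)", "have(k2)", "open(d_office_bay)"]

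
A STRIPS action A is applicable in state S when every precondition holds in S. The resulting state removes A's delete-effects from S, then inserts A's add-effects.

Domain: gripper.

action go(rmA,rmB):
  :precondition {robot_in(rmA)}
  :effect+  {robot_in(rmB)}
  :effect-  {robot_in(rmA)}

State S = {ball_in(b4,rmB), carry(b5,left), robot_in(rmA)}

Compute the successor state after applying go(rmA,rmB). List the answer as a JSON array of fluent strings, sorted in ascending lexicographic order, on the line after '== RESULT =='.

Progress:
  pre ⊆ S: {robot_in(rmA)} ⊆ S  — applicable
  S \ del = {ball_in(b4,rmB), carry(b5,left)}
  ∪ add   = {ball_in(b4,rmB), carry(b5,left), robot_in(rmB)}

== RESULT ==
["ball_in(b4,rmB)", "carry(b5,left)", "robot_in(rmB)"]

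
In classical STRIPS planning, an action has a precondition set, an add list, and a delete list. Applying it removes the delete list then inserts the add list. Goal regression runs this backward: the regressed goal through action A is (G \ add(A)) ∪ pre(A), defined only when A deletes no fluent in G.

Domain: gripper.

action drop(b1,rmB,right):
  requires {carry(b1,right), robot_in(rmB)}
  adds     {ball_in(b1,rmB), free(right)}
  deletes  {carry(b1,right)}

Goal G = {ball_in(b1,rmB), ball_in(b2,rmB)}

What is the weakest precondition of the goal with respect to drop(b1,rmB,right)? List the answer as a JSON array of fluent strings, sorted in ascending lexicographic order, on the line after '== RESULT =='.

Compute (G \ add) ∪ pre:
  G ∩ del = {}  (empty — regression defined)
  G \ add = {ball_in(b1,rmB), ball_in(b2,rmB)} \ {ball_in(b1,rmB), free(right)} = {ball_in(b2,rmB)}
  ∪ pre   = {ball_in(b2,rmB)} ∪ {carry(b1,right), robot_in(rmB)}
          = {ball_in(b2,rmB), carry(b1,right), robot_in(rmB)}

== RESULT ==
["ball_in(b2,rmB)", "carry(b1,right)", "robot_in(rmB)"]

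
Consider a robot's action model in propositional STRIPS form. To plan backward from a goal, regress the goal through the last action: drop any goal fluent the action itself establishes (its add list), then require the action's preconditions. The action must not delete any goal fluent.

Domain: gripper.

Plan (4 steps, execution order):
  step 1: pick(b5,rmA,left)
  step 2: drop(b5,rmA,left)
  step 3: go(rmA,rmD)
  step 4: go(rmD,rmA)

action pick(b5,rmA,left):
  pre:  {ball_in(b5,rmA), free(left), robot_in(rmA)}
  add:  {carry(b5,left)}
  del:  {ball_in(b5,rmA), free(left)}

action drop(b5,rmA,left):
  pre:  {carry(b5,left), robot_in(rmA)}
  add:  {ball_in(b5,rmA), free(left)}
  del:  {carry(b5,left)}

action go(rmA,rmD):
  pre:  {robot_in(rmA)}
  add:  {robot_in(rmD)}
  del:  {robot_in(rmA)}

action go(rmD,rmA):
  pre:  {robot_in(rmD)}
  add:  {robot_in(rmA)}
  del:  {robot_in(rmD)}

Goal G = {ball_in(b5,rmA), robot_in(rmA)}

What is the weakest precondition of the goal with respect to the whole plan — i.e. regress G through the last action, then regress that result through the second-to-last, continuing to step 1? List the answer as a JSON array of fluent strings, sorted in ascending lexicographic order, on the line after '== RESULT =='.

Regress step by step:
  through step 4 (go(rmD,rmA)): drop {robot_in(rmA)}, keep {ball_in(b5,rmA)}, require {robot_in(rmD)}
    → {ball_in(b5,rmA), robot_in(rmD)}
  through step 3 (go(rmA,rmD)): drop {robot_in(rmD)}, keep {ball_in(b5,rmA)}, require {robot_in(rmA)}
    → {ball_in(b5,rmA), robot_in(rmA)}
  through step 2 (drop(b5,rmA,left)): drop {ball_in(b5,rmA)}, keep {robot_in(rmA)}, require {carry(b5,left), robot_in(rmA)}
    → {carry(b5,left), robot_in(rmA)}
  through step 1 (pick(b5,rmA,left)): drop {carry(b5,left)}, keep {robot_in(rmA)}, require {ball_in(b5,rmA), free(left), robot_in(rmA)}
    → {ball_in(b5,rmA), free(left), robot_in(rmA)}

== RESULT ==
["ball_in(b5,rmA)", "free(left)", "robot_in(rmA)"]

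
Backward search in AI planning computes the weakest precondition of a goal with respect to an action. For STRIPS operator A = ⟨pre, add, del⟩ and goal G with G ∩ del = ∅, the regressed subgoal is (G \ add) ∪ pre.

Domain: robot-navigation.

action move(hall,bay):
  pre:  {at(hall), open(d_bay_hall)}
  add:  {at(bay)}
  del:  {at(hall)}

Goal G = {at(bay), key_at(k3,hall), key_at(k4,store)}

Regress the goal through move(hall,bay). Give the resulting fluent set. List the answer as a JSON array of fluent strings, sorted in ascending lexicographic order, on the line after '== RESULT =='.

Compute (G \ add) ∪ pre:
  G ∩ del = {}  (empty — regression defined)
  G \ add = {at(bay), key_at(k3,hall), key_at(k4,store)} \ {at(bay)} = {key_at(k3,hall), key_at(k4,store)}
  ∪ pre   = {key_at(k3,hall), key_at(k4,store)} ∪ {at(hall), open(d_bay_hall)}
          = {at(hall), key_at(k3,hall), key_at(k4,store), open(d_bay_hall)}

== RESULT ==
["at(hall)", "key_at(k3,hall)", "key_at(k4,store)", "open(d_bay_hall)"]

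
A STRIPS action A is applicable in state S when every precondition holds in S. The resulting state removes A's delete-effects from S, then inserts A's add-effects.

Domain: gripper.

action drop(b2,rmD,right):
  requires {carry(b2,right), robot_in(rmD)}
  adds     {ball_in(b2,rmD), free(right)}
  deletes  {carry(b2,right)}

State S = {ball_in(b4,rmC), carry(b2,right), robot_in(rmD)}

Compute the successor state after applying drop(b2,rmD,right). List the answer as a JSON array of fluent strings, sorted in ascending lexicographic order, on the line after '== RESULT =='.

Compute (S \ del) ∪ add:
  pre ⊆ S: {carry(b2,right), robot_in(rmD)} ⊆ S  — applicable
  S \ del = {ball_in(b4,rmC), robot_in(rmD)}
  ∪ add   = {ball_in(b2,rmD), ball_in(b4,rmC), free(right), robot_in(rmD)}

== RESULT ==
["ball_in(b2,rmD)", "ball_in(b4,rmC)", "free(right)", "robot_in(rmD)"]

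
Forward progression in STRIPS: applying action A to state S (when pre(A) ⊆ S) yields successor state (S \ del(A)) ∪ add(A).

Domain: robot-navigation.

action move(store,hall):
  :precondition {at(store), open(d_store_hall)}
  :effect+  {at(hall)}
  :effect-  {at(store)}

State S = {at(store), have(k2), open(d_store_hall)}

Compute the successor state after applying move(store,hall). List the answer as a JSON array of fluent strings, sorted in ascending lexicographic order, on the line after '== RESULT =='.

Progress:
  pre ⊆ S: {at(store), open(d_store_hall)} ⊆ S  — applicable
  S \ del = {have(k2), open(d_store_hall)}
  ∪ add   = {at(hall), have(k2), open(d_store_hall)}

== RESULT ==
["at(hall)", "have(k2)", "open(d_store_hall)"]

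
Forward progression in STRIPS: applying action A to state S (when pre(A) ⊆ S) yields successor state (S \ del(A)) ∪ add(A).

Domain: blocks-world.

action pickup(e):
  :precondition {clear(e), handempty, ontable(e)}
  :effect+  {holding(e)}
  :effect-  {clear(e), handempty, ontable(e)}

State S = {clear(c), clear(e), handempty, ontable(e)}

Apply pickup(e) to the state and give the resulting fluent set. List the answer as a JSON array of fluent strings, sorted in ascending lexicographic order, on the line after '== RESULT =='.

Progress:
  pre ⊆ S: {clear(e), handempty, ontable(e)} ⊆ S  — applicable
  S \ del = {clear(c)}
  ∪ add   = {clear(c), holding(e)}

== RESULT ==
["clear(c)", "holding(e)"]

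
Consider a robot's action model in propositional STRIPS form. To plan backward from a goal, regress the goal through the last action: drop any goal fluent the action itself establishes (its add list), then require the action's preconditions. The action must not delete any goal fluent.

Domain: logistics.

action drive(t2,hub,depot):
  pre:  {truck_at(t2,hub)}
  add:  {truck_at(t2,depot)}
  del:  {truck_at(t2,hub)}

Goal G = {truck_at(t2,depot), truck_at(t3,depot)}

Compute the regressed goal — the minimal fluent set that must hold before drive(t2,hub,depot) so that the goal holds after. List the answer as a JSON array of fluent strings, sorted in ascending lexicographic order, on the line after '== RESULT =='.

Compute (G \ add) ∪ pre:
  G ∩ del = {}  (empty — regression defined)
  G \ add = {truck_at(t2,depot), truck_at(t3,depot)} \ {truck_at(t2,depot)} = {truck_at(t3,depot)}
  ∪ pre   = {truck_at(t3,depot)} ∪ {truck_at(t2,hub)}
          = {truck_at(t2,hub), truck_at(t3,depot)}

== RESULT ==
["truck_at(t2,hub)", "truck_at(t3,depot)"]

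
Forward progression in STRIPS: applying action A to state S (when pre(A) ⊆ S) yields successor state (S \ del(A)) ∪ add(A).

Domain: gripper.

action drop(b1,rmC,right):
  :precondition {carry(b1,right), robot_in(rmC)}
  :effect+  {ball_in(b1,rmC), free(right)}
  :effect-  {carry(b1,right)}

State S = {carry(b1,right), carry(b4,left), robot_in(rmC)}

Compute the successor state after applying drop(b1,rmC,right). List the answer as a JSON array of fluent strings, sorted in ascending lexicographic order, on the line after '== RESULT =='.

Progress:
  pre ⊆ S: {carry(b1,right), robot_in(rmC)} ⊆ S  — applicable
  S \ del = {carry(b4,left), robot_in(rmC)}
  ∪ add   = {ball_in(b1,rmC), carry(b4,left), free(right), robot_in(rmC)}

== RESULT ==
["ball_in(b1,rmC)", "carry(b4,left)", "free(right)", "robot_in(rmC)"]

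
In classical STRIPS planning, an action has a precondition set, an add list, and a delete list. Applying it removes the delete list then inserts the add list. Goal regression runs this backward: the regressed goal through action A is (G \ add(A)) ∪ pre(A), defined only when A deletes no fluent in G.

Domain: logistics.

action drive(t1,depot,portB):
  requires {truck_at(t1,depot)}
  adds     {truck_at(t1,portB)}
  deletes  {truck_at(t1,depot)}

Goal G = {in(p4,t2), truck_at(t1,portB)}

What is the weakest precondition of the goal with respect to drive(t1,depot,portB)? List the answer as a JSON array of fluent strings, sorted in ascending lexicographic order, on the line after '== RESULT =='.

Compute (G \ add) ∪ pre:
  G ∩ del = {}  (empty — regression defined)
  G \ add = {in(p4,t2), truck_at(t1,portB)} \ {truck_at(t1,portB)} = {in(p4,t2)}
  ∪ pre   = {in(p4,t2)} ∪ {truck_at(t1,depot)}
          = {in(p4,t2), truck_at(t1,depot)}

== RESULT ==
["in(p4,t2)", "truck_at(t1,depot)"]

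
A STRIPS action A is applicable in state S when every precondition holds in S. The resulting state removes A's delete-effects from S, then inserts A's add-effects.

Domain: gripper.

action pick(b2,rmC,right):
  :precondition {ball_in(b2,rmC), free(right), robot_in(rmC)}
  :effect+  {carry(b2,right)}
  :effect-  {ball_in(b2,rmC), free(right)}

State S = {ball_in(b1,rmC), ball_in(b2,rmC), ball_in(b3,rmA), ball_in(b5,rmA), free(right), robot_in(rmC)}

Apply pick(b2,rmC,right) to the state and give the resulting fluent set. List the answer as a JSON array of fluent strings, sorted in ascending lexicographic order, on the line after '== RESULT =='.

Progress:
  pre ⊆ S: {ball_in(b2,rmC), free(right), robot_in(rmC)} ⊆ S  — applicable
  S \ del = {ball_in(b1,rmC), ball_in(b3,rmA), ball_in(b5,rmA), robot_in(rmC)}
  ∪ add   = {ball_in(b1,rmC), ball_in(b3,rmA), ball_in(b5,rmA), carry(b2,right), robot_in(rmC)}

== RESULT ==
["ball_in(b1,rmC)", "ball_in(b3,rmA)", "ball_in(b5,rmA)", "carry(b2,right)", "robot_in(rmC)"]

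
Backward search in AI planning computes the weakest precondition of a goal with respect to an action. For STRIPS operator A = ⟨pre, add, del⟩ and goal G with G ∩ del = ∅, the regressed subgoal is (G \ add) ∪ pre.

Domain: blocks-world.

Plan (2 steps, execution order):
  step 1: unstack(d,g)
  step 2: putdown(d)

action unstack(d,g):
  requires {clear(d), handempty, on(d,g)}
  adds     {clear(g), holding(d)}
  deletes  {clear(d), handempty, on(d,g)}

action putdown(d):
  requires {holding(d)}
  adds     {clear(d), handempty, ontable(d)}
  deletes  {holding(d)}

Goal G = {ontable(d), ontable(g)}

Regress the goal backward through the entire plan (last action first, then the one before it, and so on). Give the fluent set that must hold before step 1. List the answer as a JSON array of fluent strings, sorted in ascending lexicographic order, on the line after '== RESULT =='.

Work backward from the goal:
  through step 2 (putdown(d)): drop {ontable(d)}, keep {ontable(g)}, require {holding(d)}
    → {holding(d), ontable(g)}
  through step 1 (unstack(d,g)): drop {holding(d)}, keep {ontable(g)}, require {clear(d), handempty, on(d,g)}
    → {clear(d), handempty, on(d,g), ontable(g)}

== RESULT ==
["clear(d)", "handempty", "on(d,g)", "ontable(g)"]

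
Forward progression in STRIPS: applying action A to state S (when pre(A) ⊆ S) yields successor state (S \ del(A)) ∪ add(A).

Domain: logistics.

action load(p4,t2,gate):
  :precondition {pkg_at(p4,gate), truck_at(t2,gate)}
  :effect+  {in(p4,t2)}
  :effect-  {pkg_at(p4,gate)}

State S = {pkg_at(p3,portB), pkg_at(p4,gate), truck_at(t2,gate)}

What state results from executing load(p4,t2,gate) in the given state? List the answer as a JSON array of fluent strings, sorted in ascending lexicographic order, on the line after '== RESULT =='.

Compute (S \ del) ∪ add:
  pre ⊆ S: {pkg_at(p4,gate), truck_at(t2,gate)} ⊆ S  — applicable
  S \ del = {pkg_at(p3,portB), truck_at(t2,gate)}
  ∪ add   = {in(p4,t2), pkg_at(p3,portB), truck_at(t2,gate)}

== RESULT ==
["in(p4,t2)", "pkg_at(p3,portB)", "truck_at(t2,gate)"]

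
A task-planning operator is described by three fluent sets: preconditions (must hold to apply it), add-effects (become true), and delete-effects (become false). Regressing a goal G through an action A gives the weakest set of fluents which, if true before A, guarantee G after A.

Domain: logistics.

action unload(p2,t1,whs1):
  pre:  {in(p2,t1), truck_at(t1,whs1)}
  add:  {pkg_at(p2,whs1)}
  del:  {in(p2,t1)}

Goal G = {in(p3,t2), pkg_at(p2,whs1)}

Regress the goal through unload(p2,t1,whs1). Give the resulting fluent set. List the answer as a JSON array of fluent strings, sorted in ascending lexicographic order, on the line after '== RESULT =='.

Regress:
  G ∩ del = {}  (empty — regression defined)
  G \ add = {in(p3,t2), pkg_at(p2,whs1)} \ {pkg_at(p2,whs1)} = {in(p3,t2)}
  ∪ pre   = {in(p3,t2)} ∪ {in(p2,t1), truck_at(t1,whs1)}
          = {in(p2,t1), in(p3,t2), truck_at(t1,whs1)}

== RESULT ==
["in(p2,t1)", "in(p3,t2)", "truck_at(t1,whs1)"]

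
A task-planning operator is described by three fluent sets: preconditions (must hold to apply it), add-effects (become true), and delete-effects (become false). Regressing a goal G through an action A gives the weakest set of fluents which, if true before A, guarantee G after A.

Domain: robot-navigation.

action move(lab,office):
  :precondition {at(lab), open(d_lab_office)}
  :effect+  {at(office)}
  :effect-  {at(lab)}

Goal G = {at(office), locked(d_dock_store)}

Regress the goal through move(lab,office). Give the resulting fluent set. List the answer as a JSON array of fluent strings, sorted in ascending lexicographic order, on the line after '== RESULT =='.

Compute (G \ add) ∪ pre:
  G ∩ del = {}  (empty — regression defined)
  G \ add = {at(office), locked(d_dock_store)} \ {at(office)} = {locked(d_dock_store)}
  ∪ pre   = {locked(d_dock_store)} ∪ {at(lab), open(d_lab_office)}
          = {at(lab), locked(d_dock_store), open(d_lab_office)}

== RESULT ==
["at(lab)", "locked(d_dock_store)", "open(d_lab_office)"]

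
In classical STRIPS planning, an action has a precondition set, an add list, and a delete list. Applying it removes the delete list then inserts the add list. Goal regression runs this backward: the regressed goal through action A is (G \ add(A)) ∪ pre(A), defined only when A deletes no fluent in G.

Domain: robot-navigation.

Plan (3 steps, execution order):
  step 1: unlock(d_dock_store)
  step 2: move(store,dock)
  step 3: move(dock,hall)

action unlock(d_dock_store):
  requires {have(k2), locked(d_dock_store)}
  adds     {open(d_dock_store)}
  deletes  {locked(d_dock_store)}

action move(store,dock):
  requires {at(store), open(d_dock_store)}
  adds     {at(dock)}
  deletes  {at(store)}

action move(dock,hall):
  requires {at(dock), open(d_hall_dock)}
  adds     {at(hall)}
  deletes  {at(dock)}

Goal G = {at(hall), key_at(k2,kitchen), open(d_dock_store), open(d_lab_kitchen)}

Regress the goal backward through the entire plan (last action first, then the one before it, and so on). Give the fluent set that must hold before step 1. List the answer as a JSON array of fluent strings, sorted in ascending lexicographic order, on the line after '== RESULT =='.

Work backward from the goal:
  through step 3 (move(dock,hall)): drop {at(hall)}, keep {key_at(k2,kitchen), open(d_dock_store), open(d_lab_kitchen)}, require {at(dock), open(d_hall_dock)}
    → {at(dock), key_at(k2,kitchen), open(d_dock_store), open(d_hall_dock), open(d_lab_kitchen)}
  through step 2 (move(store,dock)): drop {at(dock)}, keep {key_at(k2,kitchen), open(d_dock_store), open(d_hall_dock), open(d_lab_kitchen)}, require {at(store), open(d_dock_store)}
    → {at(store), key_at(k2,kitchen), open(d_dock_store), open(d_hall_dock), open(d_lab_kitchen)}
  through step 1 (unlock(d_dock_store)): drop {open(d_dock_store)}, keep {at(store), key_at(k2,kitchen), open(d_hall_dock), open(d_lab_kitchen)}, require {have(k2), locked(d_dock_store)}
    → {at(store), have(k2), key_at(k2,kitchen), locked(d_dock_store), open(d_hall_dock), open(d_lab_kitchen)}

== RESULT ==
["at(store)", "have(k2)", "key_at(k2,kitchen)", "locked(d_dock_store)", "open(d_hall_dock)", "open(d_lab_kitchen)"]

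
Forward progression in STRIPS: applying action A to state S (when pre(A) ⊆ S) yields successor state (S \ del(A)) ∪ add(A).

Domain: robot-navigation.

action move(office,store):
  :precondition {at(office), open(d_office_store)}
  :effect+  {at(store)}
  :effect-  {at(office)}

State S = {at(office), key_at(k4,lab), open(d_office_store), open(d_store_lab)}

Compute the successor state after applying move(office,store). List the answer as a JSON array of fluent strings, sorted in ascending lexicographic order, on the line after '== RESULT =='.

Progress:
  pre ⊆ S: {at(office), open(d_office_store)} ⊆ S  — applicable
  S \ del = {key_at(k4,lab), open(d_office_store), open(d_store_lab)}
  ∪ add   = {at(store), key_at(k4,lab), open(d_office_store), open(d_store_lab)}

== RESULT ==
["at(store)", "key_at(k4,lab)", "open(d_office_store)", "open(d_store_lab)"]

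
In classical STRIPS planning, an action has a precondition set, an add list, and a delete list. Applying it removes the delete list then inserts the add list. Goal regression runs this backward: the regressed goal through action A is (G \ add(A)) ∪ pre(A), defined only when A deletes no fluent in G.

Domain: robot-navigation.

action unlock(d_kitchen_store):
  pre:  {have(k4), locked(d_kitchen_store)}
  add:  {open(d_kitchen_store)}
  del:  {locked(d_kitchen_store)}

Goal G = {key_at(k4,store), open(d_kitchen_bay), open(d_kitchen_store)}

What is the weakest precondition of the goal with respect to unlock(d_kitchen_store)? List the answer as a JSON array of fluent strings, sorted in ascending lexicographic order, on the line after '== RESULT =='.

Compute (G \ add) ∪ pre:
  G ∩ del = {}  (empty — regression defined)
  G \ add = {key_at(k4,store), open(d_kitchen_bay), open(d_kitchen_store)} \ {open(d_kitchen_store)} = {key_at(k4,store), open(d_kitchen_bay)}
  ∪ pre   = {key_at(k4,store), open(d_kitchen_bay)} ∪ {have(k4), locked(d_kitchen_store)}
          = {have(k4), key_at(k4,store), locked(d_kitchen_store), open(d_kitchen_bay)}

== RESULT ==
["have(k4)", "key_at(k4,store)", "locked(d_kitchen_store)", "open(d_kitchen_bay)"]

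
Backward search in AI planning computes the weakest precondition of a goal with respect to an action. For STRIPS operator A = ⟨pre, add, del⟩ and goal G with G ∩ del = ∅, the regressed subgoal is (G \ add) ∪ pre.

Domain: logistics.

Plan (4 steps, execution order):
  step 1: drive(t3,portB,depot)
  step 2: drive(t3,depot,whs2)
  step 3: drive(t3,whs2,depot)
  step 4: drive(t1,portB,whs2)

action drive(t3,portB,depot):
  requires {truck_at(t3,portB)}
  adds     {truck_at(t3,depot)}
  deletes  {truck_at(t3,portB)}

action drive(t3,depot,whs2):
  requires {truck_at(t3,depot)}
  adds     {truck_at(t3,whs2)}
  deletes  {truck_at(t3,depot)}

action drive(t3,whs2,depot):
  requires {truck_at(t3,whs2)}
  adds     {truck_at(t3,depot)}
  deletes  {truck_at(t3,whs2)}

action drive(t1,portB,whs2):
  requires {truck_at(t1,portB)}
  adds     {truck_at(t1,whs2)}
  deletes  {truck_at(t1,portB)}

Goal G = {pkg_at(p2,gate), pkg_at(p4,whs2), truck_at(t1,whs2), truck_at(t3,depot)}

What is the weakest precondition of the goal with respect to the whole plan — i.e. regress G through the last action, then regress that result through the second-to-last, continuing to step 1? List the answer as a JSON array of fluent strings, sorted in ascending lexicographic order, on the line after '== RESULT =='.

Work backward from the goal:
  through step 4 (drive(t1,portB,whs2)): drop {truck_at(t1,whs2)}, keep {pkg_at(p2,gate), pkg_at(p4,whs2), truck_at(t3,depot)}, require {truck_at(t1,portB)}
    → {pkg_at(p2,gate), pkg_at(p4,whs2), truck_at(t1,portB), truck_at(t3,depot)}
  through step 3 (drive(t3,whs2,depot)): drop {truck_at(t3,depot)}, keep {pkg_at(p2,gate), pkg_at(p4,whs2), truck_at(t1,portB)}, require {truck_at(t3,whs2)}
    → {pkg_at(p2,gate), pkg_at(p4,whs2), truck_at(t1,portB), truck_at(t3,whs2)}
  through step 2 (drive(t3,depot,whs2)): drop {truck_at(t3,whs2)}, keep {pkg_at(p2,gate), pkg_at(p4,whs2), truck_at(t1,portB)}, require {truck_at(t3,depot)}
    → {pkg_at(p2,gate), pkg_at(p4,whs2), truck_at(t1,portB), truck_at(t3,depot)}
  through step 1 (drive(t3,portB,depot)): drop {truck_at(t3,depot)}, keep {pkg_at(p2,gate), pkg_at(p4,whs2), truck_at(t1,portB)}, require {truck_at(t3,portB)}
    → {pkg_at(p2,gate), pkg_at(p4,whs2), truck_at(t1,portB), truck_at(t3,portB)}

== RESULT ==
["pkg_at(p2,gate)", "pkg_at(p4,whs2)", "truck_at(t1,portB)", "truck_at(t3,portB)"]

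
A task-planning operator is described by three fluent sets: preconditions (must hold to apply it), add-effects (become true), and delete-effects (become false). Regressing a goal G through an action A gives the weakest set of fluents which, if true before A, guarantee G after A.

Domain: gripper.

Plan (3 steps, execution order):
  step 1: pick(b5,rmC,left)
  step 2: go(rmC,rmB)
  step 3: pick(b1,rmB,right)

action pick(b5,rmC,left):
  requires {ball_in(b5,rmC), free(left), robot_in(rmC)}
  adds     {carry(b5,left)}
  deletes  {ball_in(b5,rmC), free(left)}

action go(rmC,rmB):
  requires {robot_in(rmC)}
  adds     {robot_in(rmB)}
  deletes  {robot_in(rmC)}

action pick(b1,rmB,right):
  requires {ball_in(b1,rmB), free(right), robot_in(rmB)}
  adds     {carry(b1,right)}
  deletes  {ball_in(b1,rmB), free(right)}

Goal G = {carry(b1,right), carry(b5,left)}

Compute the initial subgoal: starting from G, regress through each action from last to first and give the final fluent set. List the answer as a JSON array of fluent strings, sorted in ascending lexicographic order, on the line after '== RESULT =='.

Regress step by step:
  through step 3 (pick(b1,rmB,right)): drop {carry(b1,right)}, keep {carry(b5,left)}, require {ball_in(b1,rmB), free(right), robot_in(rmB)}
    → {ball_in(b1,rmB), carry(b5,left), free(right), robot_in(rmB)}
  through step 2 (go(rmC,rmB)): drop {robot_in(rmB)}, keep {ball_in(b1,rmB), carry(b5,left), free(right)}, require {robot_in(rmC)}
    → {ball_in(b1,rmB), carry(b5,left), free(right), robot_in(rmC)}
  through step 1 (pick(b5,rmC,left)): drop {carry(b5,left)}, keep {ball_in(b1,rmB), free(right), robot_in(rmC)}, require {ball_in(b5,rmC), free(left), robot_in(rmC)}
    → {ball_in(b1,rmB), ball_in(b5,rmC), free(left), free(right), robot_in(rmC)}

== RESULT ==
["ball_in(b1,rmB)", "ball_in(b5,rmC)", "free(left)", "free(right)", "robot_in(rmC)"]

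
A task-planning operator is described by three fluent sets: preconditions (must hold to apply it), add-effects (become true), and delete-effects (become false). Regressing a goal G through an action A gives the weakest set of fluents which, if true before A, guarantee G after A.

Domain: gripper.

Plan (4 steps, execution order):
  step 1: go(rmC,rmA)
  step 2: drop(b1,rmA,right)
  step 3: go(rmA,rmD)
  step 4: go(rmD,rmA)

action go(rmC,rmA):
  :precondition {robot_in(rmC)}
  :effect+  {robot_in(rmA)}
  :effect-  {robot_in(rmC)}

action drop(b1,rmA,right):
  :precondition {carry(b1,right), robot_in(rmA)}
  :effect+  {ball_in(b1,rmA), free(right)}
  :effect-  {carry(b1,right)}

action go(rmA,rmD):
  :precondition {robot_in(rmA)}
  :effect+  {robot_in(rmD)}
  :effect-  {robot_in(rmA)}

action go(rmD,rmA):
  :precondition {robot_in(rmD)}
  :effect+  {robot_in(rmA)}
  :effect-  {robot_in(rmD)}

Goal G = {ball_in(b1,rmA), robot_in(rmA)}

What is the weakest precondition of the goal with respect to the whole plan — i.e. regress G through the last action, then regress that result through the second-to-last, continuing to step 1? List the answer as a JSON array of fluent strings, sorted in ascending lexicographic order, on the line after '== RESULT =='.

Work backward from the goal:
  through step 4 (go(rmD,rmA)): drop {robot_in(rmA)}, keep {ball_in(b1,rmA)}, require {robot_in(rmD)}
    → {ball_in(b1,rmA), robot_in(rmD)}
  through step 3 (go(rmA,rmD)): drop {robot_in(rmD)}, keep {ball_in(b1,rmA)}, require {robot_in(rmA)}
    → {ball_in(b1,rmA), robot_in(rmA)}
  through step 2 (drop(b1,rmA,right)): drop {ball_in(b1,rmA)}, keep {robot_in(rmA)}, require {carry(b1,right), robot_in(rmA)}
    → {carry(b1,right), robot_in(rmA)}
  through step 1 (go(rmC,rmA)): drop {robot_in(rmA)}, keep {carry(b1,right)}, require {robot_in(rmC)}
    → {carry(b1,right), robot_in(rmC)}

== RESULT ==
["carry(b1,right)", "robot_in(rmC)"]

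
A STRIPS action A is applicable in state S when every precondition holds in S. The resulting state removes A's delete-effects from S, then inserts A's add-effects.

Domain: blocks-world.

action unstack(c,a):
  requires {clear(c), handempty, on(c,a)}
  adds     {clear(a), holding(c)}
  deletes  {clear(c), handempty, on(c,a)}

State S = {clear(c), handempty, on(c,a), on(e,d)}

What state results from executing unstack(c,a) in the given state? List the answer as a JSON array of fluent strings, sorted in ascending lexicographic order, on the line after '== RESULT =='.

Compute (S \ del) ∪ add:
  pre ⊆ S: {clear(c), handempty, on(c,a)} ⊆ S  — applicable
  S \ del = {on(e,d)}
  ∪ add   = {clear(a), holding(c), on(e,d)}

== RESULT ==
["clear(a)", "holding(c)", "on(e,d)"]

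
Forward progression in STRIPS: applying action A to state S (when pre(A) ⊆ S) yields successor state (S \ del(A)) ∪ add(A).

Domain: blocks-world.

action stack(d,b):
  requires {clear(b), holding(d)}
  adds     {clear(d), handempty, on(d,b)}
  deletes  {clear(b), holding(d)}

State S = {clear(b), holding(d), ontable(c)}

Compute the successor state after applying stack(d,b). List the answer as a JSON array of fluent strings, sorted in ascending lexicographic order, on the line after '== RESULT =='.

Compute (S \ del) ∪ add:
  pre ⊆ S: {clear(b), holding(d)} ⊆ S  — applicable
  S \ del = {ontable(c)}
  ∪ add   = {clear(d), handempty, on(d,b), ontable(c)}

== RESULT ==
["clear(d)", "handempty", "on(d,b)", "ontable(c)"]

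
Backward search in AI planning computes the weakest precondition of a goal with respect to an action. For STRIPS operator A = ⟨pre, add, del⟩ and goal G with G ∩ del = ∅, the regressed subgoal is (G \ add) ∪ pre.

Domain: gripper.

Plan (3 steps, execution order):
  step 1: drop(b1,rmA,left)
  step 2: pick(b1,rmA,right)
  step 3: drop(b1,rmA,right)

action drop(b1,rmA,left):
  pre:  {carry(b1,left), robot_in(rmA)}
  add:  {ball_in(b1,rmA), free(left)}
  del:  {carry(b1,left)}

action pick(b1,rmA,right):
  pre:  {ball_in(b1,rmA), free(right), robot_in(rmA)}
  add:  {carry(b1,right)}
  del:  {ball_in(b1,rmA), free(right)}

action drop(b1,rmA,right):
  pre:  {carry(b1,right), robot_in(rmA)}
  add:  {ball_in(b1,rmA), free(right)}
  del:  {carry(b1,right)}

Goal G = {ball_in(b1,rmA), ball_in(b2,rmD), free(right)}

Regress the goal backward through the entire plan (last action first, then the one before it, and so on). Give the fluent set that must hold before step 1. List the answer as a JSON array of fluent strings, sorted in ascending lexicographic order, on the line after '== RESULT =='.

Regress step by step:
  through step 3 (drop(b1,rmA,right)): drop {ball_in(b1,rmA), free(right)}, keep {ball_in(b2,rmD)}, require {carry(b1,right), robot_in(rmA)}
    → {ball_in(b2,rmD), carry(b1,right), robot_in(rmA)}
  through step 2 (pick(b1,rmA,right)): drop {carry(b1,right)}, keep {ball_in(b2,rmD), robot_in(rmA)}, require {ball_in(b1,rmA), free(right), robot_in(rmA)}
    → {ball_in(b1,rmA), ball_in(b2,rmD), free(right), robot_in(rmA)}
  through step 1 (drop(b1,rmA,left)): drop {ball_in(b1,rmA)}, keep {ball_in(b2,rmD), free(right), robot_in(rmA)}, require {carry(b1,left), robot_in(rmA)}
    → {ball_in(b2,rmD), carry(b1,left), free(right), robot_in(rmA)}

== RESULT ==
["ball_in(b2,rmD)", "carry(b1,left)", "free(right)", "robot_in(rmA)"]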